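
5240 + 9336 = 14576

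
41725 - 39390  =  2335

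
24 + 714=738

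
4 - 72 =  - 68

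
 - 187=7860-8047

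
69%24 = 21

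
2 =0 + 2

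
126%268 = 126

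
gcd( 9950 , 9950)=9950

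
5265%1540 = 645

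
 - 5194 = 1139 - 6333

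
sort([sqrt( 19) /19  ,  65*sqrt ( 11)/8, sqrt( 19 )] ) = [sqrt(19 )/19,sqrt( 19), 65*sqrt(11)/8]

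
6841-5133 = 1708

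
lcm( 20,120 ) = 120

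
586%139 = 30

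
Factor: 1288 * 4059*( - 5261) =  - 2^3*3^2 * 7^1*11^1*23^1*41^1*5261^1=- 27504465912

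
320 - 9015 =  - 8695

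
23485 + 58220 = 81705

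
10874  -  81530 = -70656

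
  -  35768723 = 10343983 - 46112706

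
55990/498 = 112 + 107/249=112.43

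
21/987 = 1/47 = 0.02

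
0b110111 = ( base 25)25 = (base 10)55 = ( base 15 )3A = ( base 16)37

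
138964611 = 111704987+27259624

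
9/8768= 9/8768 = 0.00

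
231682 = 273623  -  41941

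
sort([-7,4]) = [ - 7, 4] 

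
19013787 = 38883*489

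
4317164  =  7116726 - 2799562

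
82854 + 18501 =101355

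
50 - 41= 9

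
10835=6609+4226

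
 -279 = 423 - 702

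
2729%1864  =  865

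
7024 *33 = 231792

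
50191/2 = 50191/2 = 25095.50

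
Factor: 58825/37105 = 65/41 = 5^1*13^1*41^ ( - 1 ) 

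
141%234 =141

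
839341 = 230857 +608484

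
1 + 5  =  6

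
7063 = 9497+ - 2434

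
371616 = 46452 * 8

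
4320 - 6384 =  - 2064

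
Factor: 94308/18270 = 542/105 = 2^1*3^ (-1)*5^( - 1)*7^( - 1)*271^1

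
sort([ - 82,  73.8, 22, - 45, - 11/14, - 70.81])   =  [ - 82, -70.81,-45,-11/14, 22,73.8 ]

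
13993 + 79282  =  93275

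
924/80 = 11 + 11/20= 11.55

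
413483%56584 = 17395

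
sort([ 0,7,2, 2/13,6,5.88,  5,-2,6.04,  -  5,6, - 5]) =[- 5,-5,-2,0, 2/13,2,5, 5.88, 6,6,6.04,7 ] 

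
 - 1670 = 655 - 2325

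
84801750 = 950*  89265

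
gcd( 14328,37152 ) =72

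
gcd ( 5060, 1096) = 4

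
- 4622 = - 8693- - 4071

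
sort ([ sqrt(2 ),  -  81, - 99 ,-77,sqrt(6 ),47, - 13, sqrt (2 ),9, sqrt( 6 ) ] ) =[ -99, - 81, - 77,- 13,sqrt(2 ), sqrt(2),sqrt(6),sqrt( 6 ), 9,47]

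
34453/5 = 34453/5  =  6890.60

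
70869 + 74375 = 145244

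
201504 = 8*25188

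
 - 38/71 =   -  1 + 33/71 = - 0.54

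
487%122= 121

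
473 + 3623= 4096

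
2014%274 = 96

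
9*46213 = 415917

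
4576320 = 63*72640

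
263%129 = 5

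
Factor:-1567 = - 1567^1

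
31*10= 310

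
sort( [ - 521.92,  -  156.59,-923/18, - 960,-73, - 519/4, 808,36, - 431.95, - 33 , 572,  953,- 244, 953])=[ -960, - 521.92, - 431.95, - 244, - 156.59, - 519/4,- 73 , - 923/18,-33, 36, 572,808,953,953]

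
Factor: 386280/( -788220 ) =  - 2^1*37^1*151^(-1 )  =  - 74/151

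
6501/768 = 2167/256= 8.46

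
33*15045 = 496485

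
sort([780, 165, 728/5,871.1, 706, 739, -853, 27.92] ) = [ - 853,  27.92,728/5, 165, 706,739,  780,871.1 ] 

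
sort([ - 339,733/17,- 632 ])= [ - 632, - 339,733/17 ] 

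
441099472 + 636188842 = 1077288314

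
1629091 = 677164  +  951927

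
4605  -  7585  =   - 2980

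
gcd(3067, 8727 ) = 1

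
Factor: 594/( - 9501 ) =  - 2^1*3^2*11^1*3167^(-1) = - 198/3167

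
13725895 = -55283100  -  -69008995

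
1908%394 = 332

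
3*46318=138954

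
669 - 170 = 499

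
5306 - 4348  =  958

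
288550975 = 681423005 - 392872030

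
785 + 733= 1518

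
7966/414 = 3983/207 = 19.24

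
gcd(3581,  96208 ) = 1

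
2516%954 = 608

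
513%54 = 27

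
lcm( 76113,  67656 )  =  608904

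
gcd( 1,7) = 1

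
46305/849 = 15435/283 =54.54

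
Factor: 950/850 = 17^( - 1)*19^1 =19/17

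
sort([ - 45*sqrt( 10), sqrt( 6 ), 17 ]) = [-45*sqrt(10),  sqrt( 6), 17 ] 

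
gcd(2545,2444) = 1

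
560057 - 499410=60647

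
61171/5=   61171/5 =12234.20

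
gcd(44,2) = 2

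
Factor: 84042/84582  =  7^1* 23^1 * 29^1 * 37^(-1) * 127^(- 1) = 4669/4699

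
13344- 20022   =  -6678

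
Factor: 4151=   7^1 * 593^1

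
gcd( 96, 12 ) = 12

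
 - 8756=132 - 8888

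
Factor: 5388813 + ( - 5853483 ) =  -2^1*3^3 * 5^1 * 1721^1  =  -  464670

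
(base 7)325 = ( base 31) 5b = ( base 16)A6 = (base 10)166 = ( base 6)434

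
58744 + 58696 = 117440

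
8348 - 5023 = 3325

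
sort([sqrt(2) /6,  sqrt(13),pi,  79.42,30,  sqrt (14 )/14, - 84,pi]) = [ - 84, sqrt ( 2)/6,sqrt ( 14)/14,pi,pi , sqrt(  13 ),30,79.42]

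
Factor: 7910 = 2^1* 5^1*7^1 * 113^1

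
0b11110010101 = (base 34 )1n3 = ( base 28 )2d9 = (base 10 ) 1941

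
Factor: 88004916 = 2^2*3^2 *1019^1*2399^1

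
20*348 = 6960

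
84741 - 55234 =29507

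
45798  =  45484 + 314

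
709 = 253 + 456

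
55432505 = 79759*695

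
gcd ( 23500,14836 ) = 4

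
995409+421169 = 1416578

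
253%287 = 253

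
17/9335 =17/9335 =0.00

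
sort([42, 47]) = [ 42, 47] 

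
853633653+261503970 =1115137623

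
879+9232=10111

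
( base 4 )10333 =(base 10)319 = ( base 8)477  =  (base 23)DK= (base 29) B0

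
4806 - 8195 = -3389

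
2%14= 2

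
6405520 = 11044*580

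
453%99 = 57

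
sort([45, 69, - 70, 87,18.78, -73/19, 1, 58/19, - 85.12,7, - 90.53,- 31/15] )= [ - 90.53, - 85.12, - 70, - 73/19,-31/15 , 1, 58/19 , 7, 18.78,45, 69,  87 ]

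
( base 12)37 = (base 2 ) 101011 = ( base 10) 43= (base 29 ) 1e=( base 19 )25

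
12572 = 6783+5789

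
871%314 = 243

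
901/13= 901/13  =  69.31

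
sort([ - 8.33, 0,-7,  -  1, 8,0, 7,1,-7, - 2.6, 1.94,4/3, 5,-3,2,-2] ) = [ - 8.33, - 7, - 7, - 3, - 2.6,  -  2, - 1, 0, 0,  1, 4/3, 1.94, 2,5, 7, 8]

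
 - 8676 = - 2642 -6034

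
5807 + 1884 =7691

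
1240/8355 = 248/1671 = 0.15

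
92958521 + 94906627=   187865148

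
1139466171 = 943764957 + 195701214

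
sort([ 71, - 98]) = [ -98,71]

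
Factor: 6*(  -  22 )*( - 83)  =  10956 = 2^2 * 3^1*11^1*83^1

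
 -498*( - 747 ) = 372006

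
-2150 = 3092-5242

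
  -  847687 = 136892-984579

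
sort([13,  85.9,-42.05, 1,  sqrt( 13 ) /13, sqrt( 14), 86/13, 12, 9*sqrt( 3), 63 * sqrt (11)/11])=[-42.05,sqrt( 13 ) /13,  1,  sqrt( 14), 86/13, 12,13,9 * sqrt( 3 ),63 * sqrt( 11 )/11, 85.9]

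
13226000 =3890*3400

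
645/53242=645/53242 = 0.01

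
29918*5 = 149590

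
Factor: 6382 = 2^1*3191^1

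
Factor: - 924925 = -5^2 * 36997^1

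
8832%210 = 12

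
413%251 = 162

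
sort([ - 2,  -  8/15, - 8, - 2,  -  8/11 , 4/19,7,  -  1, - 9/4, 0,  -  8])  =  [ - 8, - 8, - 9/4, - 2, - 2, - 1, - 8/11, - 8/15, 0, 4/19, 7 ]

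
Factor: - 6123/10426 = -471/802 = -2^ ( - 1) * 3^1*157^1*401^(  -  1 ) 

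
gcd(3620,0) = 3620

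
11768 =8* 1471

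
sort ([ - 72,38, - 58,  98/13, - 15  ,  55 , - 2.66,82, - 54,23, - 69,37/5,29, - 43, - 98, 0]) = [ - 98, - 72, - 69, - 58, - 54,-43, - 15, - 2.66, 0, 37/5, 98/13, 23 , 29,  38,55,82] 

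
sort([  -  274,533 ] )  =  [ - 274, 533]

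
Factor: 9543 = 3^1*3181^1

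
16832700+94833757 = 111666457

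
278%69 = 2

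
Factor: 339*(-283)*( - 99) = 9497763= 3^3*11^1*113^1*283^1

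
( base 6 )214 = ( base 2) 1010010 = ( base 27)31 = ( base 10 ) 82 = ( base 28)2q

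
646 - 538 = 108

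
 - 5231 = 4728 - 9959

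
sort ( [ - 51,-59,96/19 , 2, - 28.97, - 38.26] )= [ - 59, - 51  , - 38.26, - 28.97 , 2, 96/19] 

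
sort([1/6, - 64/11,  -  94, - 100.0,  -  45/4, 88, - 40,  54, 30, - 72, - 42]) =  [ - 100.0, - 94,-72, - 42,-40, - 45/4, - 64/11,1/6, 30,54, 88] 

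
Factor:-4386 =-2^1*3^1 * 17^1*43^1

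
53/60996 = 53/60996 = 0.00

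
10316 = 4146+6170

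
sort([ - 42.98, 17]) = [ - 42.98,  17 ]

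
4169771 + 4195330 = 8365101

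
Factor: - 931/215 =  - 5^( - 1)*7^2*19^1 * 43^( - 1) 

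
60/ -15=  -  4/1=-4.00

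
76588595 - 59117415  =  17471180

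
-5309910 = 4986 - 5314896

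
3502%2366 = 1136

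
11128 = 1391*8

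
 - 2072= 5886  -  7958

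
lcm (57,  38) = 114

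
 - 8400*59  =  - 495600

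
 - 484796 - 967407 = - 1452203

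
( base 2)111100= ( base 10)60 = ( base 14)44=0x3C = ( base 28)24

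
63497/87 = 729 + 74/87 = 729.85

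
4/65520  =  1/16380 = 0.00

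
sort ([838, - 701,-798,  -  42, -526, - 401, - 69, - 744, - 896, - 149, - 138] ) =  [-896 , - 798, - 744, - 701,  -  526, - 401, - 149, -138, - 69,-42,838] 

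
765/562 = 765/562 = 1.36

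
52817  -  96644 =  - 43827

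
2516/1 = 2516 = 2516.00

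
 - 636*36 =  - 22896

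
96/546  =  16/91 = 0.18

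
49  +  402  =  451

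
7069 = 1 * 7069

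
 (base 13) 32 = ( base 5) 131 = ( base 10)41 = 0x29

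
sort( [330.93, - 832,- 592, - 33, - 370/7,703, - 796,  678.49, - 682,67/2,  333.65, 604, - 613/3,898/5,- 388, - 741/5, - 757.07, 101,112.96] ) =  [ - 832,-796 , - 757.07, - 682 , - 592, - 388, - 613/3, - 741/5, - 370/7 , - 33, 67/2, 101,112.96, 898/5, 330.93,333.65,604, 678.49,  703 ]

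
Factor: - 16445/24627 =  - 3^( - 1) * 5^1*11^1*13^1 * 23^1*8209^ ( - 1)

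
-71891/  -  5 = 71891/5 = 14378.20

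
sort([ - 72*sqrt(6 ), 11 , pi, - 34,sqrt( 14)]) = [ - 72*sqrt( 6), - 34,pi, sqrt( 14), 11 ] 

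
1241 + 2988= 4229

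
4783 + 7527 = 12310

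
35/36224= 35/36224=0.00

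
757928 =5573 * 136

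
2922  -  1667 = 1255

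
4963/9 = 4963/9 = 551.44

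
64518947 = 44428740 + 20090207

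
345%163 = 19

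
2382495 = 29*82155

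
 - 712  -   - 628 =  - 84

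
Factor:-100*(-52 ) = 2^4*5^2*13^1 = 5200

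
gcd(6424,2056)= 8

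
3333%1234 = 865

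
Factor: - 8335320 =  - 2^3*3^1*5^1*7^1*9923^1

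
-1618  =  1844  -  3462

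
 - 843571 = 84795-928366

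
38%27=11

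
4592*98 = 450016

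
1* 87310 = 87310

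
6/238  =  3/119=0.03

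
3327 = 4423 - 1096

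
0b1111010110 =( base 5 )12412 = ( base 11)813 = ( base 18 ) 30a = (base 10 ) 982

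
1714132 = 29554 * 58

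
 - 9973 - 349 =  - 10322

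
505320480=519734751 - 14414271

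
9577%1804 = 557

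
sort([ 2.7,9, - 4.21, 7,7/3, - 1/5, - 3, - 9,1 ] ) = [ - 9, - 4.21, - 3, - 1/5,1, 7/3,2.7,7,  9]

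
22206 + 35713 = 57919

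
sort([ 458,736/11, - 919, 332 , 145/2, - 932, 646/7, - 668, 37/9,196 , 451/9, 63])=[ - 932, - 919,  -  668,37/9,451/9 , 63,736/11, 145/2,646/7,196, 332, 458]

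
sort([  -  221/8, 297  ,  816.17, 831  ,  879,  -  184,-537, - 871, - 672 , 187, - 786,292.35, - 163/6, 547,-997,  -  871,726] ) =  [ - 997, - 871,-871,  -  786,-672, - 537, - 184, - 221/8, - 163/6, 187, 292.35, 297, 547, 726, 816.17 , 831 , 879 ]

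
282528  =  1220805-938277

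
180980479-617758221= - 436777742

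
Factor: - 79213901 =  - 13^1*103^1 * 59159^1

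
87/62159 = 87/62159= 0.00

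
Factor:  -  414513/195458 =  - 2^( - 1 ) * 3^2*11^1*53^1*79^1 * 97729^( - 1) 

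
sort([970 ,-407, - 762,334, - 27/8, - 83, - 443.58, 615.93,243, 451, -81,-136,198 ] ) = [ - 762 , - 443.58,-407, - 136, - 83,-81,-27/8,198,243, 334, 451,615.93, 970 ]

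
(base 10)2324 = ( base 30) 2he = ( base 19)686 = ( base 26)3BA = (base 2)100100010100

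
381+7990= 8371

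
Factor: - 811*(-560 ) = 2^4*5^1*7^1*811^1  =  454160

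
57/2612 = 57/2612 = 0.02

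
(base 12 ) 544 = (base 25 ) 15M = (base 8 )1404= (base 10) 772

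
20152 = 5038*4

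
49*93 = 4557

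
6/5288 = 3/2644 = 0.00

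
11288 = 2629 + 8659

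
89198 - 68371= 20827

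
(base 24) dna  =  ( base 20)102A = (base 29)9gh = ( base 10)8050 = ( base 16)1f72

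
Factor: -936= - 2^3*3^2*13^1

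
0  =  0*40904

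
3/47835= 1/15945 = 0.00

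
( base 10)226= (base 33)6s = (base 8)342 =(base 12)16A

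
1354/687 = 1  +  667/687 = 1.97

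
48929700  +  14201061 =63130761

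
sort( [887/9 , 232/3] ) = [232/3,887/9 ]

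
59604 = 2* 29802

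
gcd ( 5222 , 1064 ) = 14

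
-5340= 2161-7501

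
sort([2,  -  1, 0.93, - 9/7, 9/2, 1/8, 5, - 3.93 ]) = [-3.93,-9/7,- 1,  1/8, 0.93, 2,9/2, 5 ]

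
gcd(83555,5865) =85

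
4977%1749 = 1479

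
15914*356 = 5665384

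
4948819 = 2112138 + 2836681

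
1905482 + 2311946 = 4217428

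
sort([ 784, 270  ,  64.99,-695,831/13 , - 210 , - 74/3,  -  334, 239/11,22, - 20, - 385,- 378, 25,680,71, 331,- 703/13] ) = [ - 695, - 385, - 378,-334 , - 210, - 703/13, - 74/3,  -  20, 239/11, 22,  25 , 831/13,64.99,71,270,331,680,784]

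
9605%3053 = 446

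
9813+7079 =16892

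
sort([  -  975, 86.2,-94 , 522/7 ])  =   [ - 975,  -  94 , 522/7, 86.2 ] 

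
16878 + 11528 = 28406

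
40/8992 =5/1124 = 0.00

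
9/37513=9/37513 = 0.00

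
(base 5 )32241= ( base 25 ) 3CL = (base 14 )B2C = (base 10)2196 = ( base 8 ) 4224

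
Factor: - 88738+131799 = 17^2*149^1 = 43061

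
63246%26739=9768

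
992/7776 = 31/243 = 0.13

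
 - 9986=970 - 10956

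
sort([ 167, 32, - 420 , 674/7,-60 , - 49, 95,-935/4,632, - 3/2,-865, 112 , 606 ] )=[ - 865,-420,-935/4, - 60, - 49,-3/2, 32, 95,674/7,112, 167,606 , 632]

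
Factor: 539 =7^2*11^1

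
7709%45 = 14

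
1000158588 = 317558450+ 682600138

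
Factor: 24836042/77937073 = 2^1 * 7^2*  11^1*23039^1*77937073^( - 1 ) 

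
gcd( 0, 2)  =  2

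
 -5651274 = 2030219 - 7681493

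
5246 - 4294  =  952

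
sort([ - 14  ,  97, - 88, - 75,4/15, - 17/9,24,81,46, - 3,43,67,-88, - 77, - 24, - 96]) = [-96, - 88, - 88,  -  77, - 75, -24,-14, - 3, - 17/9, 4/15,24,43,  46,  67,81,97] 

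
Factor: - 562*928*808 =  - 2^9*29^1 * 101^1 * 281^1 = - 421401088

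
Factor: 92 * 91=8372 = 2^2 * 7^1*13^1 *23^1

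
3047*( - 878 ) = - 2675266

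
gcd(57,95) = 19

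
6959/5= 6959/5= 1391.80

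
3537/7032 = 1179/2344 = 0.50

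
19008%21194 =19008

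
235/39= 6+1/39=6.03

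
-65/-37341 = 65/37341 = 0.00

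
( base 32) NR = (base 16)2fb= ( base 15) 35d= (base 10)763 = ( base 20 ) 1I3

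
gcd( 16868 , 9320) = 4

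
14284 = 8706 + 5578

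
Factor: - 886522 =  - 2^1 * 7^1*13^1*4871^1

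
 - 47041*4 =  - 188164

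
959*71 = 68089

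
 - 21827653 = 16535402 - 38363055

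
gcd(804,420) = 12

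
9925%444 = 157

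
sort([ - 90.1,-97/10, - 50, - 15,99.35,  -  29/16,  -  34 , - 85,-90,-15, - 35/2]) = [-90.1,  -  90,  -  85, - 50, - 34,-35/2, - 15 ,- 15, - 97/10, - 29/16 , 99.35] 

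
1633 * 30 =48990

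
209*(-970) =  - 202730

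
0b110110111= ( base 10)439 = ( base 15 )1e4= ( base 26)GN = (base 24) I7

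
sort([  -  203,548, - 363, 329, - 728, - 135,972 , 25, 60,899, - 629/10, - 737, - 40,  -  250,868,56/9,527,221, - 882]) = [ - 882, - 737, - 728,- 363 , - 250, -203, - 135,-629/10, - 40,56/9,25,60  ,  221,329,527, 548, 868, 899 , 972]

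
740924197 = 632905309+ 108018888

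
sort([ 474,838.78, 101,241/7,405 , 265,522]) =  [241/7, 101, 265,405,474, 522, 838.78]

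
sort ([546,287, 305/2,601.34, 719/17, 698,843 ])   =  [719/17, 305/2 , 287 , 546,  601.34,698, 843]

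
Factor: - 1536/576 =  - 2^3*3^( - 1) = - 8/3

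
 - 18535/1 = - 18535=- 18535.00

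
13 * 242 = 3146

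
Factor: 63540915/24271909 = 3^1 * 5^1*43^( - 1 )*564463^ ( - 1)*4236061^1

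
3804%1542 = 720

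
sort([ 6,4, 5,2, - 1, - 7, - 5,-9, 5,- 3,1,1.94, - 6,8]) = [ - 9,  -  7, - 6, - 5, - 3, - 1,1, 1.94,2,4,5,  5, 6, 8]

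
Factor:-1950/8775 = - 2^1*3^ (- 2)=-2/9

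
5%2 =1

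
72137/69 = 1045+ 32/69 = 1045.46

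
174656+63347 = 238003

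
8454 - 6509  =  1945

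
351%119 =113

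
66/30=11/5 = 2.20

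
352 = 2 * 176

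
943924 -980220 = -36296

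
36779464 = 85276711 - 48497247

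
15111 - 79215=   -64104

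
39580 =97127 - 57547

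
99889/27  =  3699  +  16/27   =  3699.59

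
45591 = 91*501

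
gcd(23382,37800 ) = 54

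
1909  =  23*83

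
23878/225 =23878/225 =106.12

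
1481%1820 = 1481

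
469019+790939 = 1259958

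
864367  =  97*8911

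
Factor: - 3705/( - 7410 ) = 2^( - 1) = 1/2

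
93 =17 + 76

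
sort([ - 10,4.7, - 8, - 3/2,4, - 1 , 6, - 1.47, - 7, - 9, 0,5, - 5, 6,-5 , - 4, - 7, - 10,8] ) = [-10, - 10, - 9, - 8, - 7, - 7, - 5, - 5,-4,  -  3/2 ,-1.47, - 1,0, 4,4.7,5, 6, 6,8]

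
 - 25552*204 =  - 5212608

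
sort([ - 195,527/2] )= [ - 195,527/2]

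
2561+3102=5663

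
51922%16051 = 3769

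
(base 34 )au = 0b101110010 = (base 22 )GI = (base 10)370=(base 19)109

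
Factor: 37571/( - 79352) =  - 2^(-3)*7^( - 1) *13^( - 1) * 109^( - 1)*37571^1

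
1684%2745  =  1684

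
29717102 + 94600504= 124317606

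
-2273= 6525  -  8798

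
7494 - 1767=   5727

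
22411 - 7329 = 15082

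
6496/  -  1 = -6496 + 0/1 = -6496.00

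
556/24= 139/6= 23.17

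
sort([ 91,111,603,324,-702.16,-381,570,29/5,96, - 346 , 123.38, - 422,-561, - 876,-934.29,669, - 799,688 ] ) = [ - 934.29 ,-876 ,  -  799, - 702.16, - 561,  -  422,-381, - 346, 29/5,91, 96,111,123.38,324,570, 603,669,688]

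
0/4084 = 0 = 0.00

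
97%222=97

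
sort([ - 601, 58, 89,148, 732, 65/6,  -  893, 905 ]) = [ - 893,  -  601,65/6, 58, 89,148,732, 905]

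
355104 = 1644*216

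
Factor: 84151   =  19^1*43^1*103^1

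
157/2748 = 157/2748= 0.06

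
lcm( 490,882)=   4410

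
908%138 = 80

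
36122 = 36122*1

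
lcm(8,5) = 40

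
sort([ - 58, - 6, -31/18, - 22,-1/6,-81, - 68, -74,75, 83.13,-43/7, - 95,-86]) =[-95, - 86, - 81, -74, -68 , - 58, - 22,-43/7,  -  6,-31/18,-1/6, 75,83.13]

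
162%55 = 52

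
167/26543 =167/26543=0.01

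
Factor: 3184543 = 191^1*16673^1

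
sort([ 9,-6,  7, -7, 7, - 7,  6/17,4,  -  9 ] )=[ - 9,-7, - 7, - 6,6/17,4,7,7,9 ]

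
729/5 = 145 + 4/5 = 145.80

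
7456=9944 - 2488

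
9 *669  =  6021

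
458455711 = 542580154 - 84124443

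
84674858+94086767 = 178761625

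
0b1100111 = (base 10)103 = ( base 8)147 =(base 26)3P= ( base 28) 3J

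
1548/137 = 11  +  41/137 = 11.30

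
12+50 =62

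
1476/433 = 3 + 177/433 = 3.41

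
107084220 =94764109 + 12320111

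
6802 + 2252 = 9054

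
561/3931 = 561/3931 = 0.14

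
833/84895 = 833/84895 = 0.01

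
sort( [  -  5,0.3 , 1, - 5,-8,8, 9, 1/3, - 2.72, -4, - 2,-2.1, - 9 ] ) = [ - 9, - 8,-5, - 5,- 4, - 2.72, - 2.1,  -  2,0.3, 1/3,1,  8 , 9]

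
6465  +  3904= 10369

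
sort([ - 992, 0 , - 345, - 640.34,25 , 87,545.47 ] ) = [  -  992,-640.34, - 345,0 , 25,87,545.47 ]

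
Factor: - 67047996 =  - 2^2*3^1*37^1*151009^1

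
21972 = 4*5493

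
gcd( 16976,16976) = 16976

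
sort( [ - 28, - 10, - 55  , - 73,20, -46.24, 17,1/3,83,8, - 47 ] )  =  [ - 73, - 55, - 47,-46.24, - 28, - 10,1/3,8,17, 20 , 83] 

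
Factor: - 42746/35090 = - 67/55 = - 5^(-1) * 11^( - 1)*67^1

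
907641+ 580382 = 1488023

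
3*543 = 1629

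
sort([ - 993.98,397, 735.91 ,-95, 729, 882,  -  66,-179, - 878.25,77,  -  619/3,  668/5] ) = [ - 993.98, - 878.25, - 619/3,  -  179, - 95, - 66,77,668/5,397, 729, 735.91,882]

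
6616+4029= 10645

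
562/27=562/27 = 20.81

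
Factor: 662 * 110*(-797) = -58037540=- 2^2*5^1*11^1 *331^1 * 797^1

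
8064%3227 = 1610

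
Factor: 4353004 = 2^2 * 1088251^1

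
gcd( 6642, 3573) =9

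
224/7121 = 224/7121 = 0.03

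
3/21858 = 1/7286 =0.00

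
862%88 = 70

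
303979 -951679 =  - 647700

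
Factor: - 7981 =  - 23^1*347^1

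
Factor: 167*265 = 44255 = 5^1 * 53^1*167^1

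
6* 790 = 4740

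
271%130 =11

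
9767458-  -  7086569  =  16854027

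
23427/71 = 23427/71 = 329.96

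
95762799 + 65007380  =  160770179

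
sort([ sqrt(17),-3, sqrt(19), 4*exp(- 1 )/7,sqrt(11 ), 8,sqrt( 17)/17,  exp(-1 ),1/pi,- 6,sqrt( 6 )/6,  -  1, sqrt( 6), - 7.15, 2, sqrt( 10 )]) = [ - 7.15, - 6, - 3, - 1,4*exp( - 1 )/7,sqrt( 17) /17, 1/pi,exp ( - 1 ), sqrt( 6)/6,  2, sqrt ( 6 ), sqrt( 10),sqrt ( 11),sqrt(17),sqrt( 19), 8 ]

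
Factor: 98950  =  2^1*5^2*1979^1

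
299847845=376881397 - 77033552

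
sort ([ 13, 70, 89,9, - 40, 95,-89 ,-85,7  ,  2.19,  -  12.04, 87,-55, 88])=[ - 89,-85, - 55,-40,-12.04, 2.19, 7, 9 , 13 , 70,87, 88,89, 95] 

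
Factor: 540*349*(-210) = -39576600 = - 2^3*3^4*5^2*7^1*349^1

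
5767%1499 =1270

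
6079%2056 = 1967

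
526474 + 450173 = 976647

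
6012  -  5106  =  906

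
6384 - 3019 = 3365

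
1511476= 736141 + 775335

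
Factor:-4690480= - 2^4*5^1*58631^1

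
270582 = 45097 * 6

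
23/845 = 23/845 = 0.03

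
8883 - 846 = 8037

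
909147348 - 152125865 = 757021483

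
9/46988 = 9/46988 = 0.00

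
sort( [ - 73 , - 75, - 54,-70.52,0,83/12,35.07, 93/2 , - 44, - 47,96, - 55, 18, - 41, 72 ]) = [ - 75, - 73, - 70.52  , - 55, - 54,  -  47, - 44, - 41, 0,83/12,18 , 35.07,93/2,72,96 ] 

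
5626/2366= 2 + 447/1183=2.38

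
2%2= 0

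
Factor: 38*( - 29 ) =  -  1102 =- 2^1*19^1 * 29^1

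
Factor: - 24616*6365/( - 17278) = 2^2*5^1*17^1*19^1*53^(- 1)*67^1*163^( - 1)*181^1 = 78340420/8639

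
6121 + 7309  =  13430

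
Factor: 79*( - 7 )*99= - 54747= -3^2* 7^1*11^1*79^1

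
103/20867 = 103/20867 = 0.00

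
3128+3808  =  6936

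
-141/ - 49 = 141/49=2.88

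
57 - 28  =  29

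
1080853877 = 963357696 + 117496181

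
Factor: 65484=2^2 * 3^2 * 17^1*107^1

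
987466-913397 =74069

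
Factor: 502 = 2^1 * 251^1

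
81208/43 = 81208/43 = 1888.56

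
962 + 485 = 1447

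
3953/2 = 3953/2 = 1976.50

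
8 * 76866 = 614928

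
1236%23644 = 1236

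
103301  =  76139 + 27162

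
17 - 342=-325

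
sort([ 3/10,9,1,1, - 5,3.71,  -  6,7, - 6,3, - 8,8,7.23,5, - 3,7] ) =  [ - 8, - 6, - 6,-5,-3,  3/10,1,1,3 , 3.71 , 5, 7 , 7, 7.23,8, 9 ] 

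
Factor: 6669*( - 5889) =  - 3^4 * 13^2*19^1*151^1 = -39273741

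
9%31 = 9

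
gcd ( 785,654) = 1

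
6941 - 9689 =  - 2748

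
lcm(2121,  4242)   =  4242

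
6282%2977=328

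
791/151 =5+36/151 = 5.24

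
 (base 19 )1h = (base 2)100100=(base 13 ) 2A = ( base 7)51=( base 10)36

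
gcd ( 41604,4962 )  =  6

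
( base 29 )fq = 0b111001101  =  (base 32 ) ED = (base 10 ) 461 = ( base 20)131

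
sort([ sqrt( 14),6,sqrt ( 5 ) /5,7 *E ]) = [sqrt( 5) /5, sqrt( 14 ), 6, 7*E ]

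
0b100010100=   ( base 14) 15a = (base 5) 2101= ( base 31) 8S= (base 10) 276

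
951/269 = 3  +  144/269 = 3.54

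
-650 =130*( - 5 ) 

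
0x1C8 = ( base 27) go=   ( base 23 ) JJ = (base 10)456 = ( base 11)385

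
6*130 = 780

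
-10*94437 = -944370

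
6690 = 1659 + 5031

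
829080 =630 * 1316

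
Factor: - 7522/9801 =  - 2^1*3^(-4) * 11^ (  -  2 )*3761^1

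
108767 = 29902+78865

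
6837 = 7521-684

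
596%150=146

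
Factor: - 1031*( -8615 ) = 8882065  =  5^1 * 1031^1*1723^1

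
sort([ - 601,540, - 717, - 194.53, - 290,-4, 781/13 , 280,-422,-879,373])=[ - 879, - 717, - 601, - 422,-290 , - 194.53, - 4,781/13,280,373,540]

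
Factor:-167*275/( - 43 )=5^2*11^1*43^( - 1)*167^1 = 45925/43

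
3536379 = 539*6561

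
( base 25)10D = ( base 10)638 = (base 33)JB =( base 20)1bi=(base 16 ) 27e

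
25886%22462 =3424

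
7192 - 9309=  - 2117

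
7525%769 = 604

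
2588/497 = 5 + 103/497 = 5.21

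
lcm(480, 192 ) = 960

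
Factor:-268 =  - 2^2*67^1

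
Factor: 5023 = 5023^1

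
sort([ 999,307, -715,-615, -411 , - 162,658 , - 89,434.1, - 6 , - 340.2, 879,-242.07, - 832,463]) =[ - 832, - 715, - 615, - 411, - 340.2,  -  242.07, - 162, - 89, - 6,307, 434.1, 463 , 658,879,999]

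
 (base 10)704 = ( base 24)158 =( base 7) 2024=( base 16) 2c0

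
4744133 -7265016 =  - 2520883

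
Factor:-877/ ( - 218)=2^( - 1)*109^(-1 )*877^1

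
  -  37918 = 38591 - 76509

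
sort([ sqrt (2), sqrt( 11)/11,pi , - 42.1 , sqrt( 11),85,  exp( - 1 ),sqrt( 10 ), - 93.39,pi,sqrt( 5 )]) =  [ - 93.39, - 42.1,sqrt ( 11)/11, exp( - 1),sqrt( 2 ), sqrt( 5 ) , pi,pi, sqrt(10 ),sqrt( 11), 85] 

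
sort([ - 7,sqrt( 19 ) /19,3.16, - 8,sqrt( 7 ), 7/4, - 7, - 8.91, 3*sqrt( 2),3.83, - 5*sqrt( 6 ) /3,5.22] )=[-8.91, - 8, - 7, - 7, - 5*sqrt( 6)/3 , sqrt( 19) /19,7/4 , sqrt( 7),  3.16,3.83,3*sqrt( 2),5.22] 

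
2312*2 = 4624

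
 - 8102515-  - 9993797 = 1891282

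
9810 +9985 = 19795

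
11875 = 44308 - 32433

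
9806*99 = 970794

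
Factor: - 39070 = -2^1*5^1*3907^1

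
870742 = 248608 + 622134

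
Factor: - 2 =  - 2^1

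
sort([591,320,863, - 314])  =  [ - 314, 320,591,863]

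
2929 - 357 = 2572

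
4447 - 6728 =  - 2281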